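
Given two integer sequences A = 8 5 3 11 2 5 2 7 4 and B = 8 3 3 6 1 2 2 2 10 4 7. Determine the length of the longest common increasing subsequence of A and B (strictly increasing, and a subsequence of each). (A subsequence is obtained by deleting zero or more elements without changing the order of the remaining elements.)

2

For each value that appears in both, track the longest common increasing run ending there.
The best achievable length is 2; one witness is 3, 4 (A-positions 3,9, B-positions 2,10).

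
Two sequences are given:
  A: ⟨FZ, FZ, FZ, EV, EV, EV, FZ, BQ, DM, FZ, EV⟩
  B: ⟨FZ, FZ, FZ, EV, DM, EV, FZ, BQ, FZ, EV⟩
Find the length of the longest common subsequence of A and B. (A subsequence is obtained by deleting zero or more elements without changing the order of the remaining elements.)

Backtracking the LCS table gives one alignment: FZ (A1,B1) → FZ (A2,B2) → FZ (A3,B3) → EV (A4,B4) → EV (A6,B6) → FZ (A7,B7) → BQ (A8,B8) → FZ (A10,B9) → EV (A11,B10).
So the longest common subsequence has length 9.

9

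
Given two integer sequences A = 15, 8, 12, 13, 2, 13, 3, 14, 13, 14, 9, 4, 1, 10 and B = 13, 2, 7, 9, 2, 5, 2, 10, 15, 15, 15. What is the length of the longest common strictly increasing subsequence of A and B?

A longest common strictly increasing subsequence is 2, 9, 10 (length 3); it appears in order in both A and B, and no longer such subsequence exists.

3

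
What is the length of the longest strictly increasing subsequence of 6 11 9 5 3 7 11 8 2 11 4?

One longest increasing subsequence is 6, 7, 8, 11 (positions 1,6,8,10), of length 4; no longer one exists.

4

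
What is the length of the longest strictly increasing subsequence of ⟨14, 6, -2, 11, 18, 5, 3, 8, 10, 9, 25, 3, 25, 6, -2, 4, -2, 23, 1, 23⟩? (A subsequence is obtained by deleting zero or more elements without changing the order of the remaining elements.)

5

Let dp[i] be the longest increasing subsequence ending at position i. Then dp = [1, 1, 1, 2, 3, 2, 2, 3, 4, 4, 5, 2, 5, 3, 1, 3, 1, 5, 2, 5].
The maximum is 5; one witness is -2, 5, 8, 10, 25 at positions 3,6,8,9,11.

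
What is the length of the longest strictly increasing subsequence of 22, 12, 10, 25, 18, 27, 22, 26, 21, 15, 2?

4

Let dp[i] be the longest increasing subsequence ending at position i. Then dp = [1, 1, 1, 2, 2, 3, 3, 4, 3, 2, 1].
The maximum is 4; one witness is 12, 18, 22, 26 at positions 2,5,7,8.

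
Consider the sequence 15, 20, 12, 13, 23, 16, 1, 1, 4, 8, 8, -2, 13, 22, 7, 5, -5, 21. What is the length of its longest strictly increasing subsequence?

One longest increasing subsequence is 1, 4, 8, 13, 22 (positions 7,9,10,13,14), of length 5; no longer one exists.

5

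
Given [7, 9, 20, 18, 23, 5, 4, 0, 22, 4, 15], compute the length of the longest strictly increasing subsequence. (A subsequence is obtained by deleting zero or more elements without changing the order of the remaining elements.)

4

Scanning left to right, the best length ending at each element is: 7→1, 9→2, 20→3, 18→3, 23→4, 5→1, 4→1, 0→1, 22→4, 4→2, 15→3.
So the longest increasing subsequence has length 4, e.g. 7, 9, 20, 23.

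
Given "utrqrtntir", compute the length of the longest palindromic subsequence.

One longest palindromic subsequence is rtntr (positions 3,6,7,8,10); it reads the same forward and backward, and the interval DP gives dp[1][10] = 5.

5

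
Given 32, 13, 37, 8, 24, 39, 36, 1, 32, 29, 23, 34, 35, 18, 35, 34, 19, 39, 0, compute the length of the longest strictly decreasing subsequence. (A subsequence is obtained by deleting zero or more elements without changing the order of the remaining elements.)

Let dp[i] be the longest decreasing subsequence ending at position i. Then dp = [1, 2, 1, 3, 2, 1, 2, 4, 3, 4, 5, 3, 3, 6, 3, 4, 6, 1, 7].
The maximum is 7; one witness is 37, 36, 32, 29, 23, 18, 0 at positions 3,7,9,10,11,14,19.

7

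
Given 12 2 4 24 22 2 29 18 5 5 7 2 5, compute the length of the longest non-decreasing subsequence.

5

Let dp[i] be the longest non-decreasing subsequence ending at position i. Then dp = [1, 1, 2, 3, 3, 2, 4, 3, 3, 4, 5, 3, 5].
The maximum is 5; one witness is 2, 4, 5, 5, 7 at positions 2,3,9,10,11.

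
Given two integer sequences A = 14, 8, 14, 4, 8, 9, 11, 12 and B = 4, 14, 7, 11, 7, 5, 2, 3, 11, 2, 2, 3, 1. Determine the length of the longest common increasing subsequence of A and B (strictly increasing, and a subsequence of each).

2

A longest common strictly increasing subsequence is 4, 11 (length 2); it appears in order in both A and B, and no longer such subsequence exists.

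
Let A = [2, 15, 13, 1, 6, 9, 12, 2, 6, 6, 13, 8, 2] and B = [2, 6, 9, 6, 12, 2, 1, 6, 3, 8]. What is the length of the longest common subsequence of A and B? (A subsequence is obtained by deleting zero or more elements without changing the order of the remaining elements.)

7

A longest common subsequence is 2, 6, 9, 12, 2, 6, 8 (length 7); the LCS DP confirms no longer common subsequence exists.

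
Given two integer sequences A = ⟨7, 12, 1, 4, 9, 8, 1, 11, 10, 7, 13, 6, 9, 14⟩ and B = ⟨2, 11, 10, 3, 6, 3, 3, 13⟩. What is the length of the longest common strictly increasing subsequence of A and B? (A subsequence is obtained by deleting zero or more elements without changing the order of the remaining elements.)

A longest common strictly increasing subsequence is 11, 13 (length 2); it appears in order in both A and B, and no longer such subsequence exists.

2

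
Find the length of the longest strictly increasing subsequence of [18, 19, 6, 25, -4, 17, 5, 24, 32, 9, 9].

4

Let dp[i] be the longest increasing subsequence ending at position i. Then dp = [1, 2, 1, 3, 1, 2, 2, 3, 4, 3, 3].
The maximum is 4; one witness is 18, 19, 25, 32 at positions 1,2,4,9.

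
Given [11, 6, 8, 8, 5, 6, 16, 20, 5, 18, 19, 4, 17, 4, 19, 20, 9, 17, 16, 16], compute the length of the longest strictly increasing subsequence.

Scanning left to right, the best length ending at each element is: 11→1, 6→1, 8→2, 8→2, 5→1, 6→2, 16→3, 20→4, 5→1, 18→4, 19→5, 4→1, 17→4, 4→1, 19→5, 20→6, 9→3, 17→4, 16→4, 16→4.
So the longest increasing subsequence has length 6, e.g. 6, 8, 16, 18, 19, 20.

6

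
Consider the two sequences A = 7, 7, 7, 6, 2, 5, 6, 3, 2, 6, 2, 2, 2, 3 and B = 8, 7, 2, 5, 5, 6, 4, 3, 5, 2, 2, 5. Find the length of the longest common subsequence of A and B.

7

A longest common subsequence is 7, 2, 5, 6, 3, 2, 2 (length 7); the LCS DP confirms no longer common subsequence exists.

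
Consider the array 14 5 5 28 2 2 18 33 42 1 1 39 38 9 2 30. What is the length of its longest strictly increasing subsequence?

One longest increasing subsequence is 14, 28, 33, 42 (positions 1,4,8,9), of length 4; no longer one exists.

4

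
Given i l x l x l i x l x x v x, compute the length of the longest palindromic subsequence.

One longest palindromic subsequence is xxxlxxx (positions 3,5,8,9,10,11,13); it reads the same forward and backward, and the interval DP gives dp[1][13] = 7.

7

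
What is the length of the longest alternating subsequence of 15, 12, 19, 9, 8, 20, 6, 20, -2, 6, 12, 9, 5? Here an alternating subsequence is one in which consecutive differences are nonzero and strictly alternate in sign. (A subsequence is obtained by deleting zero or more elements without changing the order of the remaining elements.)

10

Track the best alternating length ending on an up-step vs a down-step at each position: up/down = 1/1, 1/2, 3/1, 1/4, 1/4, 5/1, 1/6, 7/1, 1/8, 9/8, 9/8, 9/10, 9/10.
The maximum over both is 10; one such subsequence is 15, 12, 19, 9, 20, 6, 20, -2, 12, 9.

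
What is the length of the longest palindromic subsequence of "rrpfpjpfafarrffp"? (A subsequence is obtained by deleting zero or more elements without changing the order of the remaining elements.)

Using dp[i][j] = 2 + dp[i+1][j−1] if the ends match, else max(dp[i+1][j], dp[i][j−1]):
dp[1][16] = 9. A witness is pffafaffp at positions 3,4,8,9,10,11,14,15,16.

9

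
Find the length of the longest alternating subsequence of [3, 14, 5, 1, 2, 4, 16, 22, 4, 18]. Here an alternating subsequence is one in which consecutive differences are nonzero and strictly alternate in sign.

6

A longest alternating subsequence is 3, 14, 5, 16, 4, 18 (positions 1,2,3,7,9,10); its 5 consecutive differences strictly alternate in sign, and length 6 is optimal.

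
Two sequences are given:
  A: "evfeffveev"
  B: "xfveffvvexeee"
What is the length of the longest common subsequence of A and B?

7

A longest common subsequence is veffvee (length 7); the LCS DP confirms no longer common subsequence exists.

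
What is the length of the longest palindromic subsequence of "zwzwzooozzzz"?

9

Using dp[i][j] = 2 + dp[i+1][j−1] if the ends match, else max(dp[i+1][j], dp[i][j−1]):
dp[1][12] = 9. A witness is zzzooozzz at positions 1,3,5,6,7,8,10,11,12.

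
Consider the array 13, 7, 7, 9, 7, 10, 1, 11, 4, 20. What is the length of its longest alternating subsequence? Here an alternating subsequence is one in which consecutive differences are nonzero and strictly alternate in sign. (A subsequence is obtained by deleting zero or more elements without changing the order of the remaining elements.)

9

Track the best alternating length ending on an up-step vs a down-step at each position: up/down = 1/1, 1/2, 1/2, 3/2, 1/4, 5/2, 1/6, 7/2, 7/8, 9/1.
The maximum over both is 9; one such subsequence is 13, 7, 9, 7, 10, 1, 11, 4, 20.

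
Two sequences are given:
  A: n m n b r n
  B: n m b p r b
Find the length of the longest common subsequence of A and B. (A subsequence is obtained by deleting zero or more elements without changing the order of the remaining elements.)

4

Backtracking the LCS table gives one alignment: n (A1,B1) → m (A2,B2) → b (A4,B3) → r (A5,B5).
So the longest common subsequence has length 4.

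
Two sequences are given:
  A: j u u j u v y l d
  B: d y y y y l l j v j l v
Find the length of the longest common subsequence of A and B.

3

A longest common subsequence is jjv (length 3); the LCS DP confirms no longer common subsequence exists.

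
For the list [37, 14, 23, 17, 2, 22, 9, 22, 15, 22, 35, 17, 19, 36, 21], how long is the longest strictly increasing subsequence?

6

Let dp[i] be the longest increasing subsequence ending at position i. Then dp = [1, 1, 2, 2, 1, 3, 2, 3, 3, 4, 5, 4, 5, 6, 6].
The maximum is 6; one witness is 2, 9, 15, 22, 35, 36 at positions 5,7,9,10,11,14.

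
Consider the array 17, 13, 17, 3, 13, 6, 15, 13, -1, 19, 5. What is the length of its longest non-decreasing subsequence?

Scanning left to right, the best length ending at each element is: 17→1, 13→1, 17→2, 3→1, 13→2, 6→2, 15→3, 13→3, -1→1, 19→4, 5→2.
So the longest non-decreasing subsequence has length 4, e.g. 13, 13, 15, 19.

4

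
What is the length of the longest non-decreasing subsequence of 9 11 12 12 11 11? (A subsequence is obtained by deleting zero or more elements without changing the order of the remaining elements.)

4

Scanning left to right, the best length ending at each element is: 9→1, 11→2, 12→3, 12→4, 11→3, 11→4.
So the longest non-decreasing subsequence has length 4, e.g. 9, 11, 12, 12.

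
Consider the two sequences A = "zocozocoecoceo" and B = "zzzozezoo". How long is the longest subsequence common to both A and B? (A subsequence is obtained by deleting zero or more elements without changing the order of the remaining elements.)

6

Backtracking the LCS table gives one alignment: z (A1,B3) → o (A4,B4) → z (A5,B5) → e (A9,B6) → o (A11,B8) → o (A14,B9).
So the longest common subsequence has length 6.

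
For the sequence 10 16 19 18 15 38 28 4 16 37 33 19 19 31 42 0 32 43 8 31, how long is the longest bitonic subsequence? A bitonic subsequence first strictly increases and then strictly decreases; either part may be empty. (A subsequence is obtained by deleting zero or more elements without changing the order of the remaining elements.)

8

Let inc[i] be the LIS ending at i and dec[i] the longest strictly decreasing subsequence starting at i. inc = [1, 2, 3, 3, 2, 4, 4, 1, 3, 5, 5, 4, 4, 5, 6, 1, 6, 7, 2, 5], dec = [3, 4, 5, 4, 3, 5, 3, 2, 2, 4, 3, 2, 2, 2, 3, 1, 2, 2, 1, 1].
max_i inc[i]+dec[i]−1 = 8, with one witness 10, 16, 19, 38, 37, 33, 32, 31.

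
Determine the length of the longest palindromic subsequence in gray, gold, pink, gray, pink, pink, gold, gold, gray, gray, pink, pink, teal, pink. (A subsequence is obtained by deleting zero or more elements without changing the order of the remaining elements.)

One longest palindromic subsequence is pink pink pink gray gray pink pink pink (positions 3,5,6,9,10,11,12,14); it reads the same forward and backward, and the interval DP gives dp[1][14] = 8.

8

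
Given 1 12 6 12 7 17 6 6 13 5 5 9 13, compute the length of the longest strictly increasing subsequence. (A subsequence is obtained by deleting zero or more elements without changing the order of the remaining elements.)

5

Scanning left to right, the best length ending at each element is: 1→1, 12→2, 6→2, 12→3, 7→3, 17→4, 6→2, 6→2, 13→4, 5→2, 5→2, 9→4, 13→5.
So the longest increasing subsequence has length 5, e.g. 1, 6, 7, 9, 13.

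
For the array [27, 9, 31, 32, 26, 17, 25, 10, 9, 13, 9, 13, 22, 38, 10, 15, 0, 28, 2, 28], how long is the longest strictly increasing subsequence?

5

One longest increasing subsequence is 9, 10, 13, 22, 38 (positions 2,8,10,13,14), of length 5; no longer one exists.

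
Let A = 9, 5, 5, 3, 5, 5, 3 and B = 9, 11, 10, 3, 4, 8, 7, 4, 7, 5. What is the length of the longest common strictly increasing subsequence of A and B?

For each value that appears in both, track the longest common increasing run ending there.
The best achievable length is 2; one witness is 3, 5 (A-positions 4,5, B-positions 4,10).

2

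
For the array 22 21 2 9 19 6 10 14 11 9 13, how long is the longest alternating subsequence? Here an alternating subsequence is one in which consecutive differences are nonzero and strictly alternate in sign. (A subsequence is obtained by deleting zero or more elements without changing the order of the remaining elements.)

7

Track the best alternating length ending on an up-step vs a down-step at each position: up/down = 1/1, 1/2, 1/2, 3/2, 3/2, 3/4, 5/4, 5/4, 5/6, 5/6, 7/6.
The maximum over both is 7; one such subsequence is 22, 2, 9, 6, 14, 11, 13.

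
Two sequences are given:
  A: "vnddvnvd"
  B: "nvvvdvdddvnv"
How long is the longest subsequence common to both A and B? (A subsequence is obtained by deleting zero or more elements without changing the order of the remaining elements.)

6

A longest common subsequence is vddvnv (length 6); the LCS DP confirms no longer common subsequence exists.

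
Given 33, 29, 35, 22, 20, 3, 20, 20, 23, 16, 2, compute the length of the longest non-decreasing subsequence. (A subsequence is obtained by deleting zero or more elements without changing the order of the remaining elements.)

Let dp[i] be the longest non-decreasing subsequence ending at position i. Then dp = [1, 1, 2, 1, 1, 1, 2, 3, 4, 2, 1].
The maximum is 4; one witness is 20, 20, 20, 23 at positions 5,7,8,9.

4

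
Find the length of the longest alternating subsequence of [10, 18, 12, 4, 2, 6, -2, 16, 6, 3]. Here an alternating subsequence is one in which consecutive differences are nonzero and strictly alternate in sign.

7

A longest alternating subsequence is 10, 18, 4, 6, -2, 16, 6 (positions 1,2,4,6,7,8,9); its 6 consecutive differences strictly alternate in sign, and length 7 is optimal.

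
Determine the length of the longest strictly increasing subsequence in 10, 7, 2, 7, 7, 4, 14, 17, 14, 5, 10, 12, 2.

5

Let dp[i] be the longest increasing subsequence ending at position i. Then dp = [1, 1, 1, 2, 2, 2, 3, 4, 3, 3, 4, 5, 1].
The maximum is 5; one witness is 2, 4, 5, 10, 12 at positions 3,6,10,11,12.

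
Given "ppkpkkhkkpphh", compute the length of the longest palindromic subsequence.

Using dp[i][j] = 2 + dp[i+1][j−1] if the ends match, else max(dp[i+1][j], dp[i][j−1]):
dp[1][13] = 9. A witness is ppkkhkkpp at positions 2,4,5,6,7,8,9,10,11.

9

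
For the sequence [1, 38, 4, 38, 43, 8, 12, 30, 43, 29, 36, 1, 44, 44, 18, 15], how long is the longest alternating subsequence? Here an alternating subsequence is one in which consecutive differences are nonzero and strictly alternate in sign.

11

A longest alternating subsequence is 1, 38, 4, 38, 8, 30, 29, 36, 1, 44, 18 (positions 1,2,3,4,6,8,10,11,12,13,15); its 10 consecutive differences strictly alternate in sign, and length 11 is optimal.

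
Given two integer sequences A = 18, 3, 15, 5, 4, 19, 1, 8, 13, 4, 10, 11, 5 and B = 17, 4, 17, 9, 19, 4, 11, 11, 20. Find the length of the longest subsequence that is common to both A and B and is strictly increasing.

2

For each value that appears in both, track the longest common increasing run ending there.
The best achievable length is 2; one witness is 4, 19 (A-positions 5,6, B-positions 2,5).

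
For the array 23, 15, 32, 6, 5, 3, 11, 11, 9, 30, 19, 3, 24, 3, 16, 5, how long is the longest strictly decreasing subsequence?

Scanning left to right, the best length ending at each element is: 23→1, 15→2, 32→1, 6→3, 5→4, 3→5, 11→3, 11→3, 9→4, 30→2, 19→3, 3→5, 24→3, 3→5, 16→4, 5→5.
So the longest decreasing subsequence has length 5, e.g. 23, 15, 6, 5, 3.

5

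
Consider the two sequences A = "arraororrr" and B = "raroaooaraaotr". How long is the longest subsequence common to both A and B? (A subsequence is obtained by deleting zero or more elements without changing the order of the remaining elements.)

Backtracking the LCS table gives one alignment: a (A1,B2) → r (A2,B3) → a (A4,B5) → o (A5,B7) → r (A6,B9) → o (A7,B12) → r (A10,B14).
So the longest common subsequence has length 7.

7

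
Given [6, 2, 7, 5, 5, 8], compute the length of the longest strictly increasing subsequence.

Let dp[i] be the longest increasing subsequence ending at position i. Then dp = [1, 1, 2, 2, 2, 3].
The maximum is 3; one witness is 6, 7, 8 at positions 1,3,6.

3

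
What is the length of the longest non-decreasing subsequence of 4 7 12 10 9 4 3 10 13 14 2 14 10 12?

7

Scanning left to right, the best length ending at each element is: 4→1, 7→2, 12→3, 10→3, 9→3, 4→2, 3→1, 10→4, 13→5, 14→6, 2→1, 14→7, 10→5, 12→6.
So the longest non-decreasing subsequence has length 7, e.g. 4, 7, 10, 10, 13, 14, 14.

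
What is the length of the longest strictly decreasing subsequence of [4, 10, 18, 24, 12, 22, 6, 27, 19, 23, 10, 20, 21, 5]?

5

Let dp[i] be the longest decreasing subsequence ending at position i. Then dp = [1, 1, 1, 1, 2, 2, 3, 1, 3, 2, 4, 3, 3, 5].
The maximum is 5; one witness is 24, 22, 19, 10, 5 at positions 4,6,9,11,14.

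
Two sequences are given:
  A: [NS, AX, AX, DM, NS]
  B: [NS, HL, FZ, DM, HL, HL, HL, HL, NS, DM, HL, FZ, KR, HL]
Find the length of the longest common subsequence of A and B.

3

Backtracking the LCS table gives one alignment: NS (A1,B1) → DM (A4,B4) → NS (A5,B9).
So the longest common subsequence has length 3.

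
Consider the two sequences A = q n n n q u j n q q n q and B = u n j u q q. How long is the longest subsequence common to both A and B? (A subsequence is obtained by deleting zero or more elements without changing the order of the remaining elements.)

Backtracking the LCS table gives one alignment: n (A2,B2) → u (A6,B4) → q (A10,B5) → q (A12,B6).
So the longest common subsequence has length 4.

4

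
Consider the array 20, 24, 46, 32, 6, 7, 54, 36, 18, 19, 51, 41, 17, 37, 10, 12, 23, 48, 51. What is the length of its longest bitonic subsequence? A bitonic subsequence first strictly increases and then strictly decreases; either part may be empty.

Let inc[i] be the LIS ending at i and dec[i] the longest strictly decreasing subsequence starting at i. inc = [1, 2, 3, 3, 1, 2, 4, 4, 3, 4, 5, 5, 3, 5, 3, 4, 5, 6, 7], dec = [4, 4, 5, 4, 1, 1, 5, 4, 3, 3, 4, 3, 2, 2, 1, 1, 1, 1, 1].
max_i inc[i]+dec[i]−1 = 8, with one witness 20, 24, 46, 54, 51, 41, 37, 23.

8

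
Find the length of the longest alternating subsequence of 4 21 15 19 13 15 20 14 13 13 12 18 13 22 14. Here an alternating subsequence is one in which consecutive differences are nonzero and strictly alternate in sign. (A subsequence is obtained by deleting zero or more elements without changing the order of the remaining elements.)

Track the best alternating length ending on an up-step vs a down-step at each position: up/down = 1/1, 2/1, 2/3, 4/3, 2/5, 6/5, 6/3, 6/7, 2/7, 2/7, 2/7, 8/7, 8/9, 10/1, 10/11.
The maximum over both is 11; one such subsequence is 4, 21, 15, 19, 13, 15, 14, 18, 13, 22, 14.

11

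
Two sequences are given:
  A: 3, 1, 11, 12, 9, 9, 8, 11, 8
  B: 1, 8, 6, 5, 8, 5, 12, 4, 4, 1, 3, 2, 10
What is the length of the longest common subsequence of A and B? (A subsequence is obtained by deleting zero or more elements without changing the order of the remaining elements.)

3

A longest common subsequence is 1, 8, 8 (length 3); the LCS DP confirms no longer common subsequence exists.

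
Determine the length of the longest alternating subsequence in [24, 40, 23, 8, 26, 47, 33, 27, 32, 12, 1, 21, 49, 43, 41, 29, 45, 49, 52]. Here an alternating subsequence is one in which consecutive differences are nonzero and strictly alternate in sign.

A longest alternating subsequence is 24, 40, 23, 47, 27, 32, 12, 49, 43, 45 (positions 1,2,3,6,8,9,10,13,14,17); its 9 consecutive differences strictly alternate in sign, and length 10 is optimal.

10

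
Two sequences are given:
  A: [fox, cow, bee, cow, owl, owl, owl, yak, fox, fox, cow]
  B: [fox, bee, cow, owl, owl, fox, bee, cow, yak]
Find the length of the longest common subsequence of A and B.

A longest common subsequence is fox, bee, cow, owl, owl, fox, cow (length 7); the LCS DP confirms no longer common subsequence exists.

7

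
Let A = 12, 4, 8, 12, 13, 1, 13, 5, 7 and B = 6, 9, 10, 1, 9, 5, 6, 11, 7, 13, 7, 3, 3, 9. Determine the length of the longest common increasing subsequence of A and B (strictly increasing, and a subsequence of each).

For each value that appears in both, track the longest common increasing run ending there.
The best achievable length is 3; one witness is 1, 5, 7 (A-positions 6,8,9, B-positions 4,6,9).

3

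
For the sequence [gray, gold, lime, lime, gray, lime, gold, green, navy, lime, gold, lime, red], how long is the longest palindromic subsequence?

One longest palindromic subsequence is gold lime lime gray lime lime gold (positions 2,3,4,5,6,10,11); it reads the same forward and backward, and the interval DP gives dp[1][13] = 7.

7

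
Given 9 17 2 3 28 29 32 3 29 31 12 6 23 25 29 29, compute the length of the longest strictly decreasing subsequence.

Let dp[i] be the longest decreasing subsequence ending at position i. Then dp = [1, 1, 2, 2, 1, 1, 1, 2, 2, 2, 3, 4, 3, 3, 3, 3].
The maximum is 4; one witness is 32, 29, 12, 6 at positions 7,9,11,12.

4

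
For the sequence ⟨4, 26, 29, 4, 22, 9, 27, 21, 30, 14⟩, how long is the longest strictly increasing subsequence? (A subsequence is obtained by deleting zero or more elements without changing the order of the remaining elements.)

4

Let dp[i] be the longest increasing subsequence ending at position i. Then dp = [1, 2, 3, 1, 2, 2, 3, 3, 4, 3].
The maximum is 4; one witness is 4, 26, 29, 30 at positions 1,2,3,9.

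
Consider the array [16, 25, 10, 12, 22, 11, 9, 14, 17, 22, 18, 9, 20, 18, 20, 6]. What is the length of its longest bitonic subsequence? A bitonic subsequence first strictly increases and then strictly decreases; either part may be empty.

8

Let inc[i] be the LIS ending at i and dec[i] the longest strictly decreasing subsequence starting at i. inc = [1, 2, 1, 2, 3, 2, 1, 3, 4, 5, 5, 1, 6, 5, 6, 1], dec = [5, 5, 3, 4, 4, 3, 2, 3, 3, 4, 3, 2, 3, 2, 2, 1].
max_i inc[i]+dec[i]−1 = 8, with one witness 10, 12, 14, 17, 22, 20, 18, 6.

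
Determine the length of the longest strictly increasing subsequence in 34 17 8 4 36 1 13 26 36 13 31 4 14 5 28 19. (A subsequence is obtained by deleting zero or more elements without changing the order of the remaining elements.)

One longest increasing subsequence is 8, 13, 26, 36 (positions 3,7,8,9), of length 4; no longer one exists.

4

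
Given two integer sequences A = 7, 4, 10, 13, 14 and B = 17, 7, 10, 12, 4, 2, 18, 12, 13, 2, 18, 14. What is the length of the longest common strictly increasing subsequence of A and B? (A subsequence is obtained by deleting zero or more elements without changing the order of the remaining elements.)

4

For each value that appears in both, track the longest common increasing run ending there.
The best achievable length is 4; one witness is 7, 10, 13, 14 (A-positions 1,3,4,5, B-positions 2,3,9,12).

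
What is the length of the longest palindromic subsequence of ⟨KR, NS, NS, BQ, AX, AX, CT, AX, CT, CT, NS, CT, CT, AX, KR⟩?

One longest palindromic subsequence is KR AX CT CT NS CT CT AX KR (positions 1,5,7,9,11,12,13,14,15); it reads the same forward and backward, and the interval DP gives dp[1][15] = 9.

9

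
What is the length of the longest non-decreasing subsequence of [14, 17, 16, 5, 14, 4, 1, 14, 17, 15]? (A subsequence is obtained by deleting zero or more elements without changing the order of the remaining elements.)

4

Let dp[i] be the longest non-decreasing subsequence ending at position i. Then dp = [1, 2, 2, 1, 2, 1, 1, 3, 4, 4].
The maximum is 4; one witness is 14, 14, 14, 17 at positions 1,5,8,9.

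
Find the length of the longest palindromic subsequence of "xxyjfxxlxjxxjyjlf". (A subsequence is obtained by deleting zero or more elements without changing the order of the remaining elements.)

9

Using dp[i][j] = 2 + dp[i+1][j−1] if the ends match, else max(dp[i+1][j], dp[i][j−1]):
dp[1][17] = 9. A witness is yjxxjxxjy at positions 3,4,6,7,10,11,12,13,14.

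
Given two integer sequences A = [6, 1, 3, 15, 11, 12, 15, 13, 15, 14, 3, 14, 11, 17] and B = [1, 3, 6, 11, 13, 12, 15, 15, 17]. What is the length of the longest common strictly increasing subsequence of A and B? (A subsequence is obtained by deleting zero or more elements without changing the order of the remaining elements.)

6

For each value that appears in both, track the longest common increasing run ending there.
The best achievable length is 6; one witness is 1, 3, 11, 12, 15, 17 (A-positions 2,3,5,6,7,14, B-positions 1,2,4,6,7,9).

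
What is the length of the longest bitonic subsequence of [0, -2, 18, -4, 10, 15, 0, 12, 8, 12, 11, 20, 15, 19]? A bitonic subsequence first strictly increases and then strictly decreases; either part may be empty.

6

One longest bitonic subsequence is -2, 0, 8, 12, 20, 19 (positions 2,7,9,10,12,14): it rises to 20 then falls. Length 6 is optimal.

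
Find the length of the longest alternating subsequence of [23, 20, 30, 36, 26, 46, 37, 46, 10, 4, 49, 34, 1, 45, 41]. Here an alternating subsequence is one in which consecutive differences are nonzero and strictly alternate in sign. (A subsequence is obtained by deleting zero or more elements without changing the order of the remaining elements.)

12

Track the best alternating length ending on an up-step vs a down-step at each position: up/down = 1/1, 1/2, 3/1, 3/1, 3/4, 5/1, 5/6, 7/1, 1/8, 1/8, 9/1, 9/10, 1/10, 11/10, 11/12.
The maximum over both is 12; one such subsequence is 23, 20, 30, 26, 46, 37, 46, 10, 49, 34, 45, 41.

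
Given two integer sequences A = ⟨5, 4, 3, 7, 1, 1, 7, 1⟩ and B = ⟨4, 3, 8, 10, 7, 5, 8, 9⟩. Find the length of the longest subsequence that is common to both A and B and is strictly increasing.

A longest common strictly increasing subsequence is 4, 7 (length 2); it appears in order in both A and B, and no longer such subsequence exists.

2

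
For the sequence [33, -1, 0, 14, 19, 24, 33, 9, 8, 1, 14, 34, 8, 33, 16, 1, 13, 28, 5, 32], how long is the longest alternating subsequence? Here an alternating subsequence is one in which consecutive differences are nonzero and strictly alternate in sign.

11

A longest alternating subsequence is 33, -1, 14, 9, 14, 8, 33, 1, 13, 5, 32 (positions 1,2,4,8,11,13,14,16,17,19,20); its 10 consecutive differences strictly alternate in sign, and length 11 is optimal.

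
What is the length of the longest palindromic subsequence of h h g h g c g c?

3

One longest palindromic subsequence is cgc (positions 6,7,8); it reads the same forward and backward, and the interval DP gives dp[1][8] = 3.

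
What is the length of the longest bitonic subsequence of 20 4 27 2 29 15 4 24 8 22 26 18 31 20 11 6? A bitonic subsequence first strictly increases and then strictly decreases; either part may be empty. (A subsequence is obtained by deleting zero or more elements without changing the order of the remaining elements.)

9

One longest bitonic subsequence is 2, 4, 8, 22, 26, 31, 20, 11, 6 (positions 4,7,9,10,11,13,14,15,16): it rises to 31 then falls. Length 9 is optimal.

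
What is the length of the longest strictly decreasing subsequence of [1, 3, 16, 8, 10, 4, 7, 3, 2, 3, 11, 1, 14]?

One longest decreasing subsequence is 16, 8, 4, 3, 2, 1 (positions 3,4,6,8,9,12), of length 6; no longer one exists.

6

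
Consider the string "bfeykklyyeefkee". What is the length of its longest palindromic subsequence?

8

One longest palindromic subsequence is feykkyef (positions 2,3,4,5,6,9,11,12); it reads the same forward and backward, and the interval DP gives dp[1][15] = 8.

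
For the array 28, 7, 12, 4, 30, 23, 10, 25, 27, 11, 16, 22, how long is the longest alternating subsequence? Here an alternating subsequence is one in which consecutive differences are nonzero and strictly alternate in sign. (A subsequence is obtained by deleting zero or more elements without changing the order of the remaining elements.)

Track the best alternating length ending on an up-step vs a down-step at each position: up/down = 1/1, 1/2, 3/2, 1/4, 5/1, 5/6, 5/6, 7/6, 7/6, 7/8, 9/8, 9/8.
The maximum over both is 9; one such subsequence is 28, 7, 12, 4, 30, 23, 25, 11, 16.

9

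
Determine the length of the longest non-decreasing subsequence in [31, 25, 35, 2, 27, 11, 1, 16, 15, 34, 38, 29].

Scanning left to right, the best length ending at each element is: 31→1, 25→1, 35→2, 2→1, 27→2, 11→2, 1→1, 16→3, 15→3, 34→4, 38→5, 29→4.
So the longest non-decreasing subsequence has length 5, e.g. 2, 11, 16, 34, 38.

5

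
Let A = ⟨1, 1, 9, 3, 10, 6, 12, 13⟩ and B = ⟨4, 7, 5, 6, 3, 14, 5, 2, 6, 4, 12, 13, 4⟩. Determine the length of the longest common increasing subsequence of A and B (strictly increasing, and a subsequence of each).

A longest common strictly increasing subsequence is 3, 6, 12, 13 (length 4); it appears in order in both A and B, and no longer such subsequence exists.

4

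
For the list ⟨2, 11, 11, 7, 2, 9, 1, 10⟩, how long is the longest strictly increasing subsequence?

4

Let dp[i] be the longest increasing subsequence ending at position i. Then dp = [1, 2, 2, 2, 1, 3, 1, 4].
The maximum is 4; one witness is 2, 7, 9, 10 at positions 1,4,6,8.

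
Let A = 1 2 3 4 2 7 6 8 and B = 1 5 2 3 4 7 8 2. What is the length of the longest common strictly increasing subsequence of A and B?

For each value that appears in both, track the longest common increasing run ending there.
The best achievable length is 6; one witness is 1, 2, 3, 4, 7, 8 (A-positions 1,2,3,4,6,8, B-positions 1,3,4,5,6,7).

6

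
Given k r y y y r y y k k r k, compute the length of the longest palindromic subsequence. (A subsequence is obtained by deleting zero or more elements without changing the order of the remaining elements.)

9

Using dp[i][j] = 2 + dp[i+1][j−1] if the ends match, else max(dp[i+1][j], dp[i][j−1]):
dp[1][12] = 9. A witness is kryyryyrk at positions 1,2,4,5,6,7,8,11,12.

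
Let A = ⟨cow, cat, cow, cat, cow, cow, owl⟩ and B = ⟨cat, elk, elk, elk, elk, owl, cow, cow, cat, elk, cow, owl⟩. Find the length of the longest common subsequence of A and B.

Backtracking the LCS table gives one alignment: cow (A1,B7) → cow (A3,B8) → cat (A4,B9) → cow (A6,B11) → owl (A7,B12).
So the longest common subsequence has length 5.

5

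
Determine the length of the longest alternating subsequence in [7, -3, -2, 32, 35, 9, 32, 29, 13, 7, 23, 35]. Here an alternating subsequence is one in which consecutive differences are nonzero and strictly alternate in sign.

7

Track the best alternating length ending on an up-step vs a down-step at each position: up/down = 1/1, 1/2, 3/2, 3/1, 3/1, 3/4, 5/4, 5/6, 5/6, 3/6, 7/6, 7/1.
The maximum over both is 7; one such subsequence is 7, -3, 32, 9, 32, 13, 23.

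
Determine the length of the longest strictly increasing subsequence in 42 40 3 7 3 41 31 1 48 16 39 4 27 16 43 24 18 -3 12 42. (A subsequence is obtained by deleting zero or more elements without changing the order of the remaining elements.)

5

One longest increasing subsequence is 3, 7, 31, 39, 43 (positions 3,4,7,11,15), of length 5; no longer one exists.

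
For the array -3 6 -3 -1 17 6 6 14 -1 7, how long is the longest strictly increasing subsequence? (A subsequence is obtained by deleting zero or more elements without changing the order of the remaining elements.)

4

One longest increasing subsequence is -3, -1, 6, 14 (positions 1,4,6,8), of length 4; no longer one exists.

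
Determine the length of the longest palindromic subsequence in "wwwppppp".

5

Using dp[i][j] = 2 + dp[i+1][j−1] if the ends match, else max(dp[i+1][j], dp[i][j−1]):
dp[1][8] = 5. A witness is ppppp at positions 4,5,6,7,8.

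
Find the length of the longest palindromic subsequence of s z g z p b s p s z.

5

Using dp[i][j] = 2 + dp[i+1][j−1] if the ends match, else max(dp[i+1][j], dp[i][j−1]):
dp[1][10] = 5. A witness is zspsz at positions 2,7,8,9,10.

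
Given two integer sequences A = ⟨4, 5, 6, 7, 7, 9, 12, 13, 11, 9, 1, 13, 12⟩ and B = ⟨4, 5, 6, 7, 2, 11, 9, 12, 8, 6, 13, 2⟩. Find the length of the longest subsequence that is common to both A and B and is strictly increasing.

7

A longest common strictly increasing subsequence is 4, 5, 6, 7, 9, 12, 13 (length 7); it appears in order in both A and B, and no longer such subsequence exists.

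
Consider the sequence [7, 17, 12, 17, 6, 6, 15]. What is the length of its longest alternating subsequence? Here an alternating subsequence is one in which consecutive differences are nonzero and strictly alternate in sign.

6

A longest alternating subsequence is 7, 17, 12, 17, 6, 15 (positions 1,2,3,4,5,7); its 5 consecutive differences strictly alternate in sign, and length 6 is optimal.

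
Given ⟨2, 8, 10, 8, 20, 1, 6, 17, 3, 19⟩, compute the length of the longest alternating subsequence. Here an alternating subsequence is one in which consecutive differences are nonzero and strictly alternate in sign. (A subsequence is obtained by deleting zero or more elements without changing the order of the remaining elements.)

8

Track the best alternating length ending on an up-step vs a down-step at each position: up/down = 1/1, 2/1, 2/1, 2/3, 4/1, 1/5, 6/5, 6/5, 6/7, 8/5.
The maximum over both is 8; one such subsequence is 2, 10, 8, 20, 1, 6, 3, 19.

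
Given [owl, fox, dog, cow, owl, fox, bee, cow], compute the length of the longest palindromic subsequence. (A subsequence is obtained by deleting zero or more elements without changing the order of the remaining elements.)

3

One longest palindromic subsequence is cow bee cow (positions 4,7,8); it reads the same forward and backward, and the interval DP gives dp[1][8] = 3.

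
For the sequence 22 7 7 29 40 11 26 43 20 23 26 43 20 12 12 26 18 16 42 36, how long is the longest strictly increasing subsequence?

6

Scanning left to right, the best length ending at each element is: 22→1, 7→1, 7→1, 29→2, 40→3, 11→2, 26→3, 43→4, 20→3, 23→4, 26→5, 43→6, 20→3, 12→3, 12→3, 26→5, 18→4, 16→4, 42→6, 36→6.
So the longest increasing subsequence has length 6, e.g. 7, 11, 20, 23, 26, 43.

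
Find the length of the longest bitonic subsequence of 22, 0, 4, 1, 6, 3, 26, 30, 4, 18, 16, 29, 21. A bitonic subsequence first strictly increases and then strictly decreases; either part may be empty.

Let inc[i] be the LIS ending at i and dec[i] the longest strictly decreasing subsequence starting at i. inc = [1, 1, 2, 2, 3, 3, 4, 5, 4, 5, 5, 6, 6], dec = [3, 1, 2, 1, 2, 1, 3, 3, 1, 2, 1, 2, 1].
max_i inc[i]+dec[i]−1 = 7, with one witness 0, 4, 6, 26, 30, 29, 21.

7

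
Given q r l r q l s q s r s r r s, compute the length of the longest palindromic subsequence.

One longest palindromic subsequence is rrsrsrr (positions 2,4,7,10,11,12,13); it reads the same forward and backward, and the interval DP gives dp[1][14] = 7.

7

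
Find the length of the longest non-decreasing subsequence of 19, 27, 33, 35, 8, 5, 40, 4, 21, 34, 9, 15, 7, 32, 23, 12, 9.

5

Scanning left to right, the best length ending at each element is: 19→1, 27→2, 33→3, 35→4, 8→1, 5→1, 40→5, 4→1, 21→2, 34→4, 9→2, 15→3, 7→2, 32→4, 23→4, 12→3, 9→3.
So the longest non-decreasing subsequence has length 5, e.g. 19, 27, 33, 35, 40.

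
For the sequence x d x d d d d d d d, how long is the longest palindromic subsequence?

8

One longest palindromic subsequence is dddddddd (positions 2,4,5,6,7,8,9,10); it reads the same forward and backward, and the interval DP gives dp[1][10] = 8.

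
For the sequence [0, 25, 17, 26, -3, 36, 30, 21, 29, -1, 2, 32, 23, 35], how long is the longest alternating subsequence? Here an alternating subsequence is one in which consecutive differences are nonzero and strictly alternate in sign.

Track the best alternating length ending on an up-step vs a down-step at each position: up/down = 1/1, 2/1, 2/3, 4/1, 1/5, 6/1, 6/7, 6/7, 8/7, 6/9, 10/9, 10/7, 10/11, 12/7.
The maximum over both is 12; one such subsequence is 0, 25, 17, 26, -3, 36, 21, 29, -1, 32, 23, 35.

12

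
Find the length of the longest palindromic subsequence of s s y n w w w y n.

5

Using dp[i][j] = 2 + dp[i+1][j−1] if the ends match, else max(dp[i+1][j], dp[i][j−1]):
dp[1][9] = 5. A witness is nwwwn at positions 4,5,6,7,9.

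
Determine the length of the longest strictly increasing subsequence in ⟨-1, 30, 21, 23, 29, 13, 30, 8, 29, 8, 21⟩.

5

Scanning left to right, the best length ending at each element is: -1→1, 30→2, 21→2, 23→3, 29→4, 13→2, 30→5, 8→2, 29→4, 8→2, 21→3.
So the longest increasing subsequence has length 5, e.g. -1, 21, 23, 29, 30.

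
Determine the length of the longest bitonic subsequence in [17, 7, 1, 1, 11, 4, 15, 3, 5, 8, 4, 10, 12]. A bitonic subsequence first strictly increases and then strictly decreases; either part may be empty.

One longest bitonic subsequence is 1, 4, 5, 8, 10, 12 (positions 3,6,9,10,12,13): it rises to 12 then falls. Length 6 is optimal.

6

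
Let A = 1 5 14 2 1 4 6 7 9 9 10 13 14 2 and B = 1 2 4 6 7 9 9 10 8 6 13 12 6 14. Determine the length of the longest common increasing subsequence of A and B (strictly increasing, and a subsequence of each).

A longest common strictly increasing subsequence is 1, 2, 4, 6, 7, 9, 10, 13, 14 (length 9); it appears in order in both A and B, and no longer such subsequence exists.

9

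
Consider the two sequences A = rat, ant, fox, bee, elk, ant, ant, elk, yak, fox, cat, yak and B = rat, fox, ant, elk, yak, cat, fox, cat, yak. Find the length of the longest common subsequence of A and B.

8

A longest common subsequence is rat, fox, ant, elk, yak, fox, cat, yak (length 8); the LCS DP confirms no longer common subsequence exists.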